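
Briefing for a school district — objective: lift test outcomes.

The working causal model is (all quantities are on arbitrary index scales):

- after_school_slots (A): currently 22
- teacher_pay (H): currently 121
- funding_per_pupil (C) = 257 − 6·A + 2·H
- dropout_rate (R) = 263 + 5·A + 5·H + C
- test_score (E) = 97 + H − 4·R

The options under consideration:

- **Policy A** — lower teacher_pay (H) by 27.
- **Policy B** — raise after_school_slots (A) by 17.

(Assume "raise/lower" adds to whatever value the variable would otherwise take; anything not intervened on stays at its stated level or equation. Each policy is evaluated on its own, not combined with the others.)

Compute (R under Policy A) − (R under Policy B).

Policy A (H − 27):
  A = 22
  H = 121 − 27 = 94
  C = 257 − 6·22 + 2·94 = 313
  R = 263 + 5·22 + 5·94 + 313 = 1156
Policy B (A + 17):
  A = 22 + 17 = 39
  H = 121
  C = 257 − 6·39 + 2·121 = 265
  R = 263 + 5·39 + 5·121 + 265 = 1328
R: 1156 − 1328 = -172

-172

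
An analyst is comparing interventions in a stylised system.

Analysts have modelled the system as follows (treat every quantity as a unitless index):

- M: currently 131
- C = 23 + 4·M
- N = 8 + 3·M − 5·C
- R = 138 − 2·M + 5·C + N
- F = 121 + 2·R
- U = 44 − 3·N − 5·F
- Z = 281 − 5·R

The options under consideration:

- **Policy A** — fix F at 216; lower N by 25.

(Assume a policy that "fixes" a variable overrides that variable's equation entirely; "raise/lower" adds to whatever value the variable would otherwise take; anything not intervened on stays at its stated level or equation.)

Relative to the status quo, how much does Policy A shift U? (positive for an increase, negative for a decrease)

Baseline:
  M = 131
  C = 23 + 4·131 = 547
  N = 8 + 3·131 − 5·547 = -2334
  R = 138 − 2·131 + 5·547 + (-2334) = 277
  F = 121 + 2·277 = 675
  U = 44 − 3·(-2334) − 5·675 = 3671
Policy A (F := 216, N − 25):
  M = 131
  C = 23 + 4·131 = 547
  N = 8 + 3·131 − 5·547 (−25 from intervention) = -2359
  R = 138 − 2·131 + 5·547 + (-2359) = 252
  F = 216
  U = 44 − 3·(-2359) − 5·216 = 6041
Change in U: 6041 − 3671 = 2370

2370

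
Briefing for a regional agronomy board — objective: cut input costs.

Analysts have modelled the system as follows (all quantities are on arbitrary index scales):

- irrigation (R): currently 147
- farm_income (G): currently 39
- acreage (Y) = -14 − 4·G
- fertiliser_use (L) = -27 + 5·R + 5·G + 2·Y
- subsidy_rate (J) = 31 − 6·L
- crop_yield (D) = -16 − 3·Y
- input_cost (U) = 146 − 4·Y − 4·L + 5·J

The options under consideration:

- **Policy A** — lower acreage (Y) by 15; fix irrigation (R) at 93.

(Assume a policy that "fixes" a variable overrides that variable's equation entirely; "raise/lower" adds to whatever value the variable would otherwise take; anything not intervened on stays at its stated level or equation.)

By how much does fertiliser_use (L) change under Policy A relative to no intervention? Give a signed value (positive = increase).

Baseline:
  R = 147
  G = 39
  Y = -14 − 4·39 = -170
  L = -27 + 5·147 + 5·39 + 2·(-170) = 563
Policy A (Y − 15, R := 93):
  R = 93
  G = 39
  Y = -14 − 4·39 (−15 from intervention) = -185
  L = -27 + 5·93 + 5·39 + 2·(-185) = 263
Change in L: 263 − 563 = -300

-300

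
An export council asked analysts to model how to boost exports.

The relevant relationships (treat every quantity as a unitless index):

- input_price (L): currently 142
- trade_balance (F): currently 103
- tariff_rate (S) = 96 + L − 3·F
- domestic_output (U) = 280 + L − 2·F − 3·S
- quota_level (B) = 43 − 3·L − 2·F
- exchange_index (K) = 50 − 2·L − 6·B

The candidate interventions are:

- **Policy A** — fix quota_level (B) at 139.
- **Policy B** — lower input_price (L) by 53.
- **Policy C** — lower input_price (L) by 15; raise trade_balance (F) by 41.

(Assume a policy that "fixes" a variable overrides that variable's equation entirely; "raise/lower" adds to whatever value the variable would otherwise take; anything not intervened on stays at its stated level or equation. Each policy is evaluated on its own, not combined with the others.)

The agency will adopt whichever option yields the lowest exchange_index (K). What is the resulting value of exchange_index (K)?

-1068

Policy A (B := 139):
  L = 142
  F = 103
  B = 139
  K = 50 − 2·142 − 6·139 = -1068
Policy B (L − 53):
  L = 142 − 53 = 89
  F = 103
  B = 43 − 3·89 − 2·103 = -430
  K = 50 − 2·89 − 6·(-430) = 2452
Policy C (L − 15, F + 41):
  L = 142 − 15 = 127
  F = 103 + 41 = 144
  B = 43 − 3·127 − 2·144 = -626
  K = 50 − 2·127 − 6·(-626) = 3552
Comparing — Policy A: K=-1068, Policy B: K=2452, Policy C: K=3552. Lowest is -1068 (Policy A).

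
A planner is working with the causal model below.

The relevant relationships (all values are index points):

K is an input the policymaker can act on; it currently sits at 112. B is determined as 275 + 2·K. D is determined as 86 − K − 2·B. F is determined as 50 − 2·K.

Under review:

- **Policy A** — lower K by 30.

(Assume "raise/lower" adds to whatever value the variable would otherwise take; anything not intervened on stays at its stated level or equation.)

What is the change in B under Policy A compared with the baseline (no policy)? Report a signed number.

Baseline:
  K = 112
  B = 275 + 2·112 = 499
Policy A (K − 30):
  K = 112 − 30 = 82
  B = 275 + 2·82 = 439
Change in B: 439 − 499 = -60

-60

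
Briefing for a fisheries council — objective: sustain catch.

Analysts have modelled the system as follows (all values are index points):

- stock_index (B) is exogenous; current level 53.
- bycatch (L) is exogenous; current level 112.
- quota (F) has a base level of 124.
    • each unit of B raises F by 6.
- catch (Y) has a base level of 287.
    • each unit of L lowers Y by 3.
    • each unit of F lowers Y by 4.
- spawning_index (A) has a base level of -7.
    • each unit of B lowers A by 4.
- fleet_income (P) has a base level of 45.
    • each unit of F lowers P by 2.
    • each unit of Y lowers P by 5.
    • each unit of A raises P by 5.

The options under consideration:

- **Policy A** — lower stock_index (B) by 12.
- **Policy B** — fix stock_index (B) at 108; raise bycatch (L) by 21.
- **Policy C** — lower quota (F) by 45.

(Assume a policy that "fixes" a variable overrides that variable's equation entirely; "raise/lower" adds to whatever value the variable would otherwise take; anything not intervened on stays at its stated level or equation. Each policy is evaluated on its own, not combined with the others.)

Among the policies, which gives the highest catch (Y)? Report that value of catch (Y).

Policy A (B − 12):
  B = 53 − 12 = 41
  L = 112
  F = 124 + 6·41 = 370
  Y = 287 − 3·112 − 4·370 = -1529
Policy B (B := 108, L + 21):
  B = 108
  L = 112 + 21 = 133
  F = 124 + 6·108 = 772
  Y = 287 − 3·133 − 4·772 = -3200
Policy C (F − 45):
  B = 53
  L = 112
  F = 124 + 6·53 (−45 from intervention) = 397
  Y = 287 − 3·112 − 4·397 = -1637
Comparing — Policy A: Y=-1529, Policy B: Y=-3200, Policy C: Y=-1637. Highest is -1529 (Policy A).

-1529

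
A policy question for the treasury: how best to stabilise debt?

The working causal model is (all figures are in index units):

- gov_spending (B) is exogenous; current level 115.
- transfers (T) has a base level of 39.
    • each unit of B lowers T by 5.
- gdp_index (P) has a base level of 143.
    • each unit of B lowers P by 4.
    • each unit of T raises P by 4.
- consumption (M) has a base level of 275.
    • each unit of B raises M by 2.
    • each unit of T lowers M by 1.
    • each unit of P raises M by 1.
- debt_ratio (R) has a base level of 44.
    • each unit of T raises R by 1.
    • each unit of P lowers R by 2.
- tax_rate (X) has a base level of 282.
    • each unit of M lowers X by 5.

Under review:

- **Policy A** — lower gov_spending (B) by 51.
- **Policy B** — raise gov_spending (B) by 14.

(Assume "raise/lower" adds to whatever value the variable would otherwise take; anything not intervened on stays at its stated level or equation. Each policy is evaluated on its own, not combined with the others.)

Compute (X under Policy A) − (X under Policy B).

-5525

Policy A (B − 51):
  B = 115 − 51 = 64
  T = 39 − 5·64 = -281
  P = 143 − 4·64 + 4·(-281) = -1237
  M = 275 + 2·64 − (-281) + (-1237) = -553
  X = 282 − 5·(-553) = 3047
Policy B (B + 14):
  B = 115 + 14 = 129
  T = 39 − 5·129 = -606
  P = 143 − 4·129 + 4·(-606) = -2797
  M = 275 + 2·129 − (-606) + (-2797) = -1658
  X = 282 − 5·(-1658) = 8572
X: 3047 − 8572 = -5525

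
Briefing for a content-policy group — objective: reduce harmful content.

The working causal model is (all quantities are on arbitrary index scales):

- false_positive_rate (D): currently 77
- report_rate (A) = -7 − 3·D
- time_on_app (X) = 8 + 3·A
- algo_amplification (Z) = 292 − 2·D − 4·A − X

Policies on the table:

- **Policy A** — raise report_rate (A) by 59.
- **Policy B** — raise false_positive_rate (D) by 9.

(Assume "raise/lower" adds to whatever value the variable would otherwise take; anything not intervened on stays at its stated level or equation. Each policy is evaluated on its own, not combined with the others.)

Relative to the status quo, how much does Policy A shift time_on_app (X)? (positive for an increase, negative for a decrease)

177

Baseline:
  D = 77
  A = -7 − 3·77 = -238
  X = 8 + 3·(-238) = -706
Policy A (A + 59):
  D = 77
  A = -7 − 3·77 (+59 from intervention) = -179
  X = 8 + 3·(-179) = -529
Change in X: -529 − (-706) = 177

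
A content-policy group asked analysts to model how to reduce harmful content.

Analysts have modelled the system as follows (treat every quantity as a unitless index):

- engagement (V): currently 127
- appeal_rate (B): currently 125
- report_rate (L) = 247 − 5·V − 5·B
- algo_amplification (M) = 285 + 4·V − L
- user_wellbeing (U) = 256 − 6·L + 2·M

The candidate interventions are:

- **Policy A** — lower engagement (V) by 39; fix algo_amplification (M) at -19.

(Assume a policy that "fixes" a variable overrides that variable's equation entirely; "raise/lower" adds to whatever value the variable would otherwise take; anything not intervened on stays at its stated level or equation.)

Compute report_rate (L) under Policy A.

Policy A (V − 39, M := -19):
  V = 127 − 39 = 88
  B = 125
  L = 247 − 5·88 − 5·125 = -818

-818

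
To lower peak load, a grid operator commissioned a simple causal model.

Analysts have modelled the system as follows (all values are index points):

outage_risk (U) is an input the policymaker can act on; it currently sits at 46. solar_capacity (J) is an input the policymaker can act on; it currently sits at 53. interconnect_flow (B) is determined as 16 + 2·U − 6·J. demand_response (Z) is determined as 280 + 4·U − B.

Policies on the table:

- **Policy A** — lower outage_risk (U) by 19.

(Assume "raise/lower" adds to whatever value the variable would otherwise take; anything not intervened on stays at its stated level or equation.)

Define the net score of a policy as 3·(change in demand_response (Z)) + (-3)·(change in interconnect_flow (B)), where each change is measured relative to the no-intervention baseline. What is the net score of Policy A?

Baseline:
  U = 46
  J = 53
  B = 16 + 2·46 − 6·53 = -210
  Z = 280 + 4·46 − (-210) = 674
Policy A (U − 19):
  U = 46 − 19 = 27
  J = 53
  B = 16 + 2·27 − 6·53 = -248
  Z = 280 + 4·27 − (-248) = 636
ΔZ = 636 − 674 = -38; ΔB = -248 − (-210) = -38
Score = 3·(-38) + (-3)·(-38) = 0

0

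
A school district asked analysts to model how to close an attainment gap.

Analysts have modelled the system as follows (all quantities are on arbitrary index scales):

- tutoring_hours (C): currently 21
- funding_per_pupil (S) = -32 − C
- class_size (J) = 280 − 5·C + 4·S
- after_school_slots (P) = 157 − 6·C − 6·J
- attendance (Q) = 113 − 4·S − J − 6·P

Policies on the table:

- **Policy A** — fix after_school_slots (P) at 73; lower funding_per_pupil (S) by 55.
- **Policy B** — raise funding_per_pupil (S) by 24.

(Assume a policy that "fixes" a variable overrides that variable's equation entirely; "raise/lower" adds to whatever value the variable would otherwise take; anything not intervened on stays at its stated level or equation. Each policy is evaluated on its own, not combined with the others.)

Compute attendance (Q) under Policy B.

Policy B (S + 24):
  C = 21
  S = -32 − 21 (+24 from intervention) = -29
  J = 280 − 5·21 + 4·(-29) = 59
  P = 157 − 6·21 − 6·59 = -323
  Q = 113 − 4·(-29) − 59 − 6·(-323) = 2108

2108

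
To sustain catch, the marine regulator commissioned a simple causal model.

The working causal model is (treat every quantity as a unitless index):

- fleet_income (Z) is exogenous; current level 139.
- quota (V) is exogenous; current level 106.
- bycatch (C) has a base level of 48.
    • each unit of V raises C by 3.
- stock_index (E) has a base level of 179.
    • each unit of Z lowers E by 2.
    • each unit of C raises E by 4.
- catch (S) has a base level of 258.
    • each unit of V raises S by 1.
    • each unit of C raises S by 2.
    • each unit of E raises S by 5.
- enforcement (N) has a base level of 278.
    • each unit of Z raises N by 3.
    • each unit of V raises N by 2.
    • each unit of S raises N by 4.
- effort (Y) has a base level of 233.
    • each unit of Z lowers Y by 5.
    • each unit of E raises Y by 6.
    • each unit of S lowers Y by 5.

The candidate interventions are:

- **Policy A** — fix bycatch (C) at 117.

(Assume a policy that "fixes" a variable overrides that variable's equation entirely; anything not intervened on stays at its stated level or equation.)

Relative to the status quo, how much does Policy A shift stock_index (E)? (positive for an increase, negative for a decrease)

Baseline:
  Z = 139
  V = 106
  C = 48 + 3·106 = 366
  E = 179 − 2·139 + 4·366 = 1365
Policy A (C := 117):
  Z = 139
  V = 106
  C = 117
  E = 179 − 2·139 + 4·117 = 369
Change in E: 369 − 1365 = -996

-996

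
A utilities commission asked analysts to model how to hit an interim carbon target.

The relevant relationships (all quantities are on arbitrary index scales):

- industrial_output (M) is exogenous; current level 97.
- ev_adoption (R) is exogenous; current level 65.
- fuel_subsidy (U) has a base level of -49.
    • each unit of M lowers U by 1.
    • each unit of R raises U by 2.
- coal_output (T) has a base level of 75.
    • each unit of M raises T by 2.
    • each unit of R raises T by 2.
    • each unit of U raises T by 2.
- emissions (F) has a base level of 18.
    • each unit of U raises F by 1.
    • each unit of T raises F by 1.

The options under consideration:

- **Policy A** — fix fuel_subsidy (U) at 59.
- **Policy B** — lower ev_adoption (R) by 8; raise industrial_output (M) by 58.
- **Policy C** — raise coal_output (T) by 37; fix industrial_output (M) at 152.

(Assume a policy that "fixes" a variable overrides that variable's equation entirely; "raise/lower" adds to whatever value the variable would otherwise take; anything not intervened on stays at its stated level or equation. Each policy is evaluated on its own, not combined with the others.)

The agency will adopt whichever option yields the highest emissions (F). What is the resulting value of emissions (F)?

594

Policy A (U := 59):
  M = 97
  R = 65
  U = 59
  T = 75 + 2·97 + 2·65 + 2·59 = 517
  F = 18 + 59 + 517 = 594
Policy B (R − 8, M + 58):
  M = 97 + 58 = 155
  R = 65 − 8 = 57
  U = -49 − 155 + 2·57 = -90
  T = 75 + 2·155 + 2·57 + 2·(-90) = 319
  F = 18 + (-90) + 319 = 247
Policy C (T + 37, M := 152):
  M = 152
  R = 65
  U = -49 − 152 + 2·65 = -71
  T = 75 + 2·152 + 2·65 + 2·(-71) (+37 from intervention) = 404
  F = 18 + (-71) + 404 = 351
Comparing — Policy A: F=594, Policy B: F=247, Policy C: F=351. Highest is 594 (Policy A).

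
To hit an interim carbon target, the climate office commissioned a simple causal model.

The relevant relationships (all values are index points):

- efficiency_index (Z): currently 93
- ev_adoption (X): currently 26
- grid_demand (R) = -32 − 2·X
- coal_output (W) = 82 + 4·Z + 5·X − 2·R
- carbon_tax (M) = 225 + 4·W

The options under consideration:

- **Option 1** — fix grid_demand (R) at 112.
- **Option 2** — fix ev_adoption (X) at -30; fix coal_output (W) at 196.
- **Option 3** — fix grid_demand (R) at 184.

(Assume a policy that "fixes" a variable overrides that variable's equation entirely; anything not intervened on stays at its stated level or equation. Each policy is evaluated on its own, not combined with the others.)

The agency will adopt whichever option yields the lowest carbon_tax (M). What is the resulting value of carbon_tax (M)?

Option 1 (R := 112):
  Z = 93
  X = 26
  R = 112
  W = 82 + 4·93 + 5·26 − 2·112 = 360
  M = 225 + 4·360 = 1665
Option 2 (X := -30, W := 196):
  Z = 93
  X = -30
  R = -32 − 2·(-30) = 28
  W = 196
  M = 225 + 4·196 = 1009
Option 3 (R := 184):
  Z = 93
  X = 26
  R = 184
  W = 82 + 4·93 + 5·26 − 2·184 = 216
  M = 225 + 4·216 = 1089
Comparing — Option 1: M=1665, Option 2: M=1009, Option 3: M=1089. Lowest is 1009 (Option 2).

1009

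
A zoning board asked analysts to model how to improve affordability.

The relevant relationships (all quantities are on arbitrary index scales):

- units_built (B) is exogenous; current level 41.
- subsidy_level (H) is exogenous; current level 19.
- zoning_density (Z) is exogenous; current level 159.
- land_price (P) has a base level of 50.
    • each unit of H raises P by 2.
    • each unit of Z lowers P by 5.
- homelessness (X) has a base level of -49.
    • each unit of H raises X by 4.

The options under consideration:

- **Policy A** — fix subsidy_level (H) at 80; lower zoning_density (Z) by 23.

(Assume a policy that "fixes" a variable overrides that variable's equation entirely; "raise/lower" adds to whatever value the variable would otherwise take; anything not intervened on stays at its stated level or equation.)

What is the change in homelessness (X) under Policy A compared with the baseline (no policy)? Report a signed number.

244

Baseline:
  H = 19
  X = -49 + 4·19 = 27
Policy A (H := 80, Z − 23):
  H = 80
  X = -49 + 4·80 = 271
Change in X: 271 − 27 = 244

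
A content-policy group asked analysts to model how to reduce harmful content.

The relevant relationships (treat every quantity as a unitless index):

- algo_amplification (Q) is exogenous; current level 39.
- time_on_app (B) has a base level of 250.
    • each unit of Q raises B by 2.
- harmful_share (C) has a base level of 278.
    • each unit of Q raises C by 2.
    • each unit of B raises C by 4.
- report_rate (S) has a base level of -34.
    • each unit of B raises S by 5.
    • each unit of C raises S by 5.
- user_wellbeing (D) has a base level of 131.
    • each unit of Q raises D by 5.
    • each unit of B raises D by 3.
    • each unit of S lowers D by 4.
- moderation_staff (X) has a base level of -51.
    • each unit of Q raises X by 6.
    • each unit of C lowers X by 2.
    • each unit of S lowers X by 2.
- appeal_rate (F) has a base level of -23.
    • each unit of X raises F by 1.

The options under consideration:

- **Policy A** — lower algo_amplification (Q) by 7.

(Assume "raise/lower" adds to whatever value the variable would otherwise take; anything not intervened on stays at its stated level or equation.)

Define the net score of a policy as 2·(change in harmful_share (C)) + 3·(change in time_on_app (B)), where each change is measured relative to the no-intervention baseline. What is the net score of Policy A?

Baseline:
  Q = 39
  B = 250 + 2·39 = 328
  C = 278 + 2·39 + 4·328 = 1668
Policy A (Q − 7):
  Q = 39 − 7 = 32
  B = 250 + 2·32 = 314
  C = 278 + 2·32 + 4·314 = 1598
ΔC = 1598 − 1668 = -70; ΔB = 314 − 328 = -14
Score = 2·(-70) + 3·(-14) = -182

-182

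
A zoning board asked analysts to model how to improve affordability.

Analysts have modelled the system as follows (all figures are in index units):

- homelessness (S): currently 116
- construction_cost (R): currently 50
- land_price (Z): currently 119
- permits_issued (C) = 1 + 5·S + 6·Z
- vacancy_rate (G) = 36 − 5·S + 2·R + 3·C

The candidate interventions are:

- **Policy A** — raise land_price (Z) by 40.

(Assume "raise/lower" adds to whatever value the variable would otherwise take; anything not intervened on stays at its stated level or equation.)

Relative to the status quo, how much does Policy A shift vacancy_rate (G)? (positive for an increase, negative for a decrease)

720

Baseline:
  S = 116
  R = 50
  Z = 119
  C = 1 + 5·116 + 6·119 = 1295
  G = 36 − 5·116 + 2·50 + 3·1295 = 3441
Policy A (Z + 40):
  S = 116
  R = 50
  Z = 119 + 40 = 159
  C = 1 + 5·116 + 6·159 = 1535
  G = 36 − 5·116 + 2·50 + 3·1535 = 4161
Change in G: 4161 − 3441 = 720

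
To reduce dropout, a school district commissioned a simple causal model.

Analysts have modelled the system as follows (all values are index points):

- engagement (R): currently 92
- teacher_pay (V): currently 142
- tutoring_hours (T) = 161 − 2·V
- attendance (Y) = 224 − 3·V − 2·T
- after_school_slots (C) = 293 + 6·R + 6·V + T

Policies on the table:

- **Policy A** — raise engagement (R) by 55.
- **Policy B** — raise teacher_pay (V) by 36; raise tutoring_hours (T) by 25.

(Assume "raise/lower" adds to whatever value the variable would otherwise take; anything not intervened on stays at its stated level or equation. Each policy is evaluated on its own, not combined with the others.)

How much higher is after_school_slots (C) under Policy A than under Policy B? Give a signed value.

Policy A (R + 55):
  R = 92 + 55 = 147
  V = 142
  T = 161 − 2·142 = -123
  C = 293 + 6·147 + 6·142 + (-123) = 1904
Policy B (V + 36, T + 25):
  R = 92
  V = 142 + 36 = 178
  T = 161 − 2·178 (+25 from intervention) = -170
  C = 293 + 6·92 + 6·178 + (-170) = 1743
C: 1904 − 1743 = 161

161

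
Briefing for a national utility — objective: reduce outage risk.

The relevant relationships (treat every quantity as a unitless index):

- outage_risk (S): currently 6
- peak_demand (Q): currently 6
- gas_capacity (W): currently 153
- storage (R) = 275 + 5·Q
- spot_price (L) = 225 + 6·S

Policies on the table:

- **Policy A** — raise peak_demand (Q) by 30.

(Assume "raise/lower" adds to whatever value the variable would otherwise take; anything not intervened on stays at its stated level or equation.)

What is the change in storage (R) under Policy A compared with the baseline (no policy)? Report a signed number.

150

Baseline:
  Q = 6
  R = 275 + 5·6 = 305
Policy A (Q + 30):
  Q = 6 + 30 = 36
  R = 275 + 5·36 = 455
Change in R: 455 − 305 = 150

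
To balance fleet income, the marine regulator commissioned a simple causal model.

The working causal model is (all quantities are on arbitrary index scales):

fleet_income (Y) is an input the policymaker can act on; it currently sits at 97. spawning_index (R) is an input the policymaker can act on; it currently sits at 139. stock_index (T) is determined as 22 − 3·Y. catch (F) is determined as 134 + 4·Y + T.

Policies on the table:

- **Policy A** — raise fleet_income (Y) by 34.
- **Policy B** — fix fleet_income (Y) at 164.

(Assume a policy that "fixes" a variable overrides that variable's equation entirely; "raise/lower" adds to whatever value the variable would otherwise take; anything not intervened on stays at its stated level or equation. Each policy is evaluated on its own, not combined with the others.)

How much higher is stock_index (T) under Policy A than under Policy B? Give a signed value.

Policy A (Y + 34):
  Y = 97 + 34 = 131
  T = 22 − 3·131 = -371
Policy B (Y := 164):
  Y = 164
  T = 22 − 3·164 = -470
T: -371 − (-470) = 99

99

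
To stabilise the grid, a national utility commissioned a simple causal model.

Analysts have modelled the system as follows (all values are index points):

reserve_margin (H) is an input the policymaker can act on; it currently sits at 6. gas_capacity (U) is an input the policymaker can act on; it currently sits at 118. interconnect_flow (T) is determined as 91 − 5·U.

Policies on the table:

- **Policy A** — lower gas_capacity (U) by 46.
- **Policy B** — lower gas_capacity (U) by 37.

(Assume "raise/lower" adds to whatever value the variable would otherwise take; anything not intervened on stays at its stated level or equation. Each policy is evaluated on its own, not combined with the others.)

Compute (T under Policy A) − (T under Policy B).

45

Policy A (U − 46):
  U = 118 − 46 = 72
  T = 91 − 5·72 = -269
Policy B (U − 37):
  U = 118 − 37 = 81
  T = 91 − 5·81 = -314
T: -269 − (-314) = 45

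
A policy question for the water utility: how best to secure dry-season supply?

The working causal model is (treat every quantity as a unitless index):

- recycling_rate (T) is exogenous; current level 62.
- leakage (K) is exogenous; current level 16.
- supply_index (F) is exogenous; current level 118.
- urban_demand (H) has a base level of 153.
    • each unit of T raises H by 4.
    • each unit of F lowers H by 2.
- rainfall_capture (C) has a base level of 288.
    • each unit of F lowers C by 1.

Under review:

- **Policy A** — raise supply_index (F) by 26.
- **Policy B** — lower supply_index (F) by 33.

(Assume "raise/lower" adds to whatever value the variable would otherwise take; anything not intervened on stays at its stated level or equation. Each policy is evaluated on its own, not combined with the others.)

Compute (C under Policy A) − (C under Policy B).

-59

Policy A (F + 26):
  F = 118 + 26 = 144
  C = 288 − 144 = 144
Policy B (F − 33):
  F = 118 − 33 = 85
  C = 288 − 85 = 203
C: 144 − 203 = -59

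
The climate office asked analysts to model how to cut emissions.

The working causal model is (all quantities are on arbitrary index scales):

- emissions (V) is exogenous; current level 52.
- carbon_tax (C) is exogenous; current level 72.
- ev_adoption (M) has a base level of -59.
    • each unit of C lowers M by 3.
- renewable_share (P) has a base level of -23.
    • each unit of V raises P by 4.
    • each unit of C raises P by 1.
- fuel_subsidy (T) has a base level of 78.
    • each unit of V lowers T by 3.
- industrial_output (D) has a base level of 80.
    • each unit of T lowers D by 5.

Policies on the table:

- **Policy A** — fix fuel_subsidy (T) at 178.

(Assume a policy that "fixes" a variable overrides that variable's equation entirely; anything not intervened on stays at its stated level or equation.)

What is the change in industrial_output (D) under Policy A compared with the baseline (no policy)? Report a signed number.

-1280

Baseline:
  V = 52
  T = 78 − 3·52 = -78
  D = 80 − 5·(-78) = 470
Policy A (T := 178):
  V = 52
  T = 178
  D = 80 − 5·178 = -810
Change in D: -810 − 470 = -1280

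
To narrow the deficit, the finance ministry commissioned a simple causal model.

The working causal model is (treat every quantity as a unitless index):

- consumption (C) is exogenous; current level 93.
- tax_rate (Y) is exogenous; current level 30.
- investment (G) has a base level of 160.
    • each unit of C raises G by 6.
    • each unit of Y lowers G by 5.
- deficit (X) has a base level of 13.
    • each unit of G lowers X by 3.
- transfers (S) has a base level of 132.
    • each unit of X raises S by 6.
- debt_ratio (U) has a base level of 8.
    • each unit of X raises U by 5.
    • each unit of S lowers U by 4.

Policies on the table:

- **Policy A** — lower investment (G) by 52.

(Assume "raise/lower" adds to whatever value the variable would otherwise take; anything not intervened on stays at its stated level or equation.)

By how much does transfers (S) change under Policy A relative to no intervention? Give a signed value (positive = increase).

Baseline:
  C = 93
  Y = 30
  G = 160 + 6·93 − 5·30 = 568
  X = 13 − 3·568 = -1691
  S = 132 + 6·(-1691) = -10014
Policy A (G − 52):
  C = 93
  Y = 30
  G = 160 + 6·93 − 5·30 (−52 from intervention) = 516
  X = 13 − 3·516 = -1535
  S = 132 + 6·(-1535) = -9078
Change in S: -9078 − (-10014) = 936

936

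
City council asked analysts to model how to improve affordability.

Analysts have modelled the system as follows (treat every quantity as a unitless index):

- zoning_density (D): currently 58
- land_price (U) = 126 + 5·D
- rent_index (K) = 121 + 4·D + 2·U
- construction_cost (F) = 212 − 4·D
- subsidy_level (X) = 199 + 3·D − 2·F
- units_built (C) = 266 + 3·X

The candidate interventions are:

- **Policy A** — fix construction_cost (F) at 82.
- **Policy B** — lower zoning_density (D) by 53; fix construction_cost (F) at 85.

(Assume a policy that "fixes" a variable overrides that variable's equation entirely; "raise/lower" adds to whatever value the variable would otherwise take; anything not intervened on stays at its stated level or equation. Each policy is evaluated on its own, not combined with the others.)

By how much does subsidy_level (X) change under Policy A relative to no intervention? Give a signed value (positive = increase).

-204

Baseline:
  D = 58
  F = 212 − 4·58 = -20
  X = 199 + 3·58 − 2·(-20) = 413
Policy A (F := 82):
  D = 58
  F = 82
  X = 199 + 3·58 − 2·82 = 209
Change in X: 209 − 413 = -204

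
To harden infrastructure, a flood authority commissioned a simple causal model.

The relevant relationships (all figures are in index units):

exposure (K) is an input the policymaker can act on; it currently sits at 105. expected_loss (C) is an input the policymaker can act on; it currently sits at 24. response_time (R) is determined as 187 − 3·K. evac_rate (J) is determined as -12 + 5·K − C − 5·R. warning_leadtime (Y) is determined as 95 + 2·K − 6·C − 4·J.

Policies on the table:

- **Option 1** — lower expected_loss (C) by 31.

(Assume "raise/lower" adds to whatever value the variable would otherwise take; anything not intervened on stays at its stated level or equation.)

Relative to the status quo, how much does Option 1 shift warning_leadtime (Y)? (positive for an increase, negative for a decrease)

Baseline:
  K = 105
  C = 24
  R = 187 − 3·105 = -128
  J = -12 + 5·105 − 24 − 5·(-128) = 1129
  Y = 95 + 2·105 − 6·24 − 4·1129 = -4355
Option 1 (C − 31):
  K = 105
  C = 24 − 31 = -7
  R = 187 − 3·105 = -128
  J = -12 + 5·105 − (-7) − 5·(-128) = 1160
  Y = 95 + 2·105 − 6·(-7) − 4·1160 = -4293
Change in Y: -4293 − (-4355) = 62

62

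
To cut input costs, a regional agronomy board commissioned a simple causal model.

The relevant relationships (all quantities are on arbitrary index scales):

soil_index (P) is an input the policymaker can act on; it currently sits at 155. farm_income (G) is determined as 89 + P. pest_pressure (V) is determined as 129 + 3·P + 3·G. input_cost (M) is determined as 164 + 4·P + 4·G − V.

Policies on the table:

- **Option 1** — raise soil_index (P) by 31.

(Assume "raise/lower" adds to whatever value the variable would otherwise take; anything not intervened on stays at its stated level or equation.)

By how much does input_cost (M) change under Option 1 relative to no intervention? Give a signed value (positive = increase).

Baseline:
  P = 155
  G = 89 + 155 = 244
  V = 129 + 3·155 + 3·244 = 1326
  M = 164 + 4·155 + 4·244 − 1326 = 434
Option 1 (P + 31):
  P = 155 + 31 = 186
  G = 89 + 186 = 275
  V = 129 + 3·186 + 3·275 = 1512
  M = 164 + 4·186 + 4·275 − 1512 = 496
Change in M: 496 − 434 = 62

62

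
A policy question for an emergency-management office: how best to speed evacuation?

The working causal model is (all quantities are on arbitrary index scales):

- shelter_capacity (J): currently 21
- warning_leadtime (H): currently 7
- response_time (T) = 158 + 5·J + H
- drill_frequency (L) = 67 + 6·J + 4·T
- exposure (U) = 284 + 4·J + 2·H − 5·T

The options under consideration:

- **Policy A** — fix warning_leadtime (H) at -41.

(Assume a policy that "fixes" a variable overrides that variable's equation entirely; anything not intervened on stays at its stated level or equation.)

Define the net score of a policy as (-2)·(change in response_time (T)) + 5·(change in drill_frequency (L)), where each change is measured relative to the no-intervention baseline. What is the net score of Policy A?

Baseline:
  J = 21
  H = 7
  T = 158 + 5·21 + 7 = 270
  L = 67 + 6·21 + 4·270 = 1273
Policy A (H := -41):
  J = 21
  H = -41
  T = 158 + 5·21 + (-41) = 222
  L = 67 + 6·21 + 4·222 = 1081
ΔT = 222 − 270 = -48; ΔL = 1081 − 1273 = -192
Score = (-2)·(-48) + 5·(-192) = -864

-864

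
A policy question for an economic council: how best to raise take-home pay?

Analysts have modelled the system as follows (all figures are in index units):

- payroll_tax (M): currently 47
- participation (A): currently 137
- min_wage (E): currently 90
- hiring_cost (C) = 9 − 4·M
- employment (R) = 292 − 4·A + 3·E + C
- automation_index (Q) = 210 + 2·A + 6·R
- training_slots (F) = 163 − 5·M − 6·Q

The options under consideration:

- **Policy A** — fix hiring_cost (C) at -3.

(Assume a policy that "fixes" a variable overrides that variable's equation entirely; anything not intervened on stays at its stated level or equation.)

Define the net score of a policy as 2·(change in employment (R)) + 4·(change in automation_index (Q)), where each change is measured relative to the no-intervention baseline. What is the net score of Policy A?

Baseline:
  M = 47
  A = 137
  E = 90
  C = 9 − 4·47 = -179
  R = 292 − 4·137 + 3·90 + (-179) = -165
  Q = 210 + 2·137 + 6·(-165) = -506
Policy A (C := -3):
  M = 47
  A = 137
  E = 90
  C = -3
  R = 292 − 4·137 + 3·90 + (-3) = 11
  Q = 210 + 2·137 + 6·11 = 550
ΔR = 11 − (-165) = 176; ΔQ = 550 − (-506) = 1056
Score = 2·176 + 4·1056 = 4576

4576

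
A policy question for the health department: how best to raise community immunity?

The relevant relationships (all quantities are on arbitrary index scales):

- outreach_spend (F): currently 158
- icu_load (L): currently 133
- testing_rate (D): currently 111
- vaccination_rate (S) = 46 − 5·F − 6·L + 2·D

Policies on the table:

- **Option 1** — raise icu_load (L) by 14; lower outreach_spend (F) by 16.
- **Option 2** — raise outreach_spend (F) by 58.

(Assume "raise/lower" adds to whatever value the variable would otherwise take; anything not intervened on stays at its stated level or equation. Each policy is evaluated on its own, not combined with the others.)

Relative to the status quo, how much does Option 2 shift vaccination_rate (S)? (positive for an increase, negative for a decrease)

-290

Baseline:
  F = 158
  L = 133
  D = 111
  S = 46 − 5·158 − 6·133 + 2·111 = -1320
Option 2 (F + 58):
  F = 158 + 58 = 216
  L = 133
  D = 111
  S = 46 − 5·216 − 6·133 + 2·111 = -1610
Change in S: -1610 − (-1320) = -290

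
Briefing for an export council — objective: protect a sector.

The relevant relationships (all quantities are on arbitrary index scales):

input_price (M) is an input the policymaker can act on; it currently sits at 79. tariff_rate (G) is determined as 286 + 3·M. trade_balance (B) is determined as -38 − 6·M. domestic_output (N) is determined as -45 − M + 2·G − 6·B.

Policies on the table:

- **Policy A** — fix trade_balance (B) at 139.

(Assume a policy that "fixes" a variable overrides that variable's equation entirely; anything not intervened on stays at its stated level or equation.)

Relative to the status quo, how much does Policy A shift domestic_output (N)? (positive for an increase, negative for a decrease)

Baseline:
  M = 79
  G = 286 + 3·79 = 523
  B = -38 − 6·79 = -512
  N = -45 − 79 + 2·523 − 6·(-512) = 3994
Policy A (B := 139):
  M = 79
  G = 286 + 3·79 = 523
  B = 139
  N = -45 − 79 + 2·523 − 6·139 = 88
Change in N: 88 − 3994 = -3906

-3906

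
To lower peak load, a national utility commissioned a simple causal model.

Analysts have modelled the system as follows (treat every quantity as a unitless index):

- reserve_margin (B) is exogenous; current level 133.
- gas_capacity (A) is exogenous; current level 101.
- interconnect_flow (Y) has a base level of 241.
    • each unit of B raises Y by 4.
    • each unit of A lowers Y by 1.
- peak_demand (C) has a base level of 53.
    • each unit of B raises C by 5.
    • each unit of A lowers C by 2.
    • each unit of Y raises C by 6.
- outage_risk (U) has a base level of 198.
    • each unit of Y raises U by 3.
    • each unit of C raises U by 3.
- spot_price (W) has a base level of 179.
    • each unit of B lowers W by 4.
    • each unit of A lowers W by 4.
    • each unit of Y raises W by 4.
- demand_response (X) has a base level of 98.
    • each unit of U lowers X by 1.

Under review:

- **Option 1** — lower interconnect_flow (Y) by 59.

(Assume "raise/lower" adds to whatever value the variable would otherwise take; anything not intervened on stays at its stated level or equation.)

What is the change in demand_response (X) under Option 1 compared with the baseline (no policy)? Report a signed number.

1239

Baseline:
  B = 133
  A = 101
  Y = 241 + 4·133 − 101 = 672
  C = 53 + 5·133 − 2·101 + 6·672 = 4548
  U = 198 + 3·672 + 3·4548 = 15858
  X = 98 − 15858 = -15760
Option 1 (Y − 59):
  B = 133
  A = 101
  Y = 241 + 4·133 − 101 (−59 from intervention) = 613
  C = 53 + 5·133 − 2·101 + 6·613 = 4194
  U = 198 + 3·613 + 3·4194 = 14619
  X = 98 − 14619 = -14521
Change in X: -14521 − (-15760) = 1239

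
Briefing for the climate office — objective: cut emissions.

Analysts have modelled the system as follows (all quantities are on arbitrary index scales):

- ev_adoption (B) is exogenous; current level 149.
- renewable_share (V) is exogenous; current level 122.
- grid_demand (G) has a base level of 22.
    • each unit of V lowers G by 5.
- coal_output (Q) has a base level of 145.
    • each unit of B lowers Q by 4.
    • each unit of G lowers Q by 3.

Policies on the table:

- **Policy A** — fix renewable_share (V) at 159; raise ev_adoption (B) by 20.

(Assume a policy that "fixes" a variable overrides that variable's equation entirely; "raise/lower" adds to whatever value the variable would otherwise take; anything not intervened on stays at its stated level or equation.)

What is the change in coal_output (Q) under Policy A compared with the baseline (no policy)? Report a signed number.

475

Baseline:
  B = 149
  V = 122
  G = 22 − 5·122 = -588
  Q = 145 − 4·149 − 3·(-588) = 1313
Policy A (V := 159, B + 20):
  B = 149 + 20 = 169
  V = 159
  G = 22 − 5·159 = -773
  Q = 145 − 4·169 − 3·(-773) = 1788
Change in Q: 1788 − 1313 = 475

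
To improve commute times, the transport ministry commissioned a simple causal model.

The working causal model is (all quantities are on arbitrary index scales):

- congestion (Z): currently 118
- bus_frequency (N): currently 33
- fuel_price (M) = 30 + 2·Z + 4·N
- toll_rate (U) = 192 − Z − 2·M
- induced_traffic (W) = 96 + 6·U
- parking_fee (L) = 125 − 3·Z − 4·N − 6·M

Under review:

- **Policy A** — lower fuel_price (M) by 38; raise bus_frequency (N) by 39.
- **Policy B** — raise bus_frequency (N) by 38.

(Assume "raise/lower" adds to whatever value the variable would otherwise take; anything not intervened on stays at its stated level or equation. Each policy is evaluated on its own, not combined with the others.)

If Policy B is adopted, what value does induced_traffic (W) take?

Policy B (N + 38):
  Z = 118
  N = 33 + 38 = 71
  M = 30 + 2·118 + 4·71 = 550
  U = 192 − 118 − 2·550 = -1026
  W = 96 + 6·(-1026) = -6060

-6060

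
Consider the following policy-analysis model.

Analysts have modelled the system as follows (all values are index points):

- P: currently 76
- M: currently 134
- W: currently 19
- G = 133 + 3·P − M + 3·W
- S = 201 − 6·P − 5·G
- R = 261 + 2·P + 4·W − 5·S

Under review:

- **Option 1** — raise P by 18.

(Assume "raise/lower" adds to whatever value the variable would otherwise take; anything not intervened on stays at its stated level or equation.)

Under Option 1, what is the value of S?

-2053

Option 1 (P + 18):
  P = 76 + 18 = 94
  M = 134
  W = 19
  G = 133 + 3·94 − 134 + 3·19 = 338
  S = 201 − 6·94 − 5·338 = -2053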